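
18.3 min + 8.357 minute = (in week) 0.002645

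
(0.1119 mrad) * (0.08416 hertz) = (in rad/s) 9.418e-06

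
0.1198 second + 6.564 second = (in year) 2.119e-07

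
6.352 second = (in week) 1.05e-05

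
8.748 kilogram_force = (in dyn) 8.579e+06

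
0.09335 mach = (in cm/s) 3179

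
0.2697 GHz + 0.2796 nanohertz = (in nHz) 2.697e+17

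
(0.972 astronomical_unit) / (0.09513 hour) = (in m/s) 4.246e+08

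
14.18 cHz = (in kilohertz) 0.0001418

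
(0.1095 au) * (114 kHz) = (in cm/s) 1.867e+17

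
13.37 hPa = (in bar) 0.01337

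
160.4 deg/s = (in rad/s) 2.8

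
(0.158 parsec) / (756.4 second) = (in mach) 1.893e+10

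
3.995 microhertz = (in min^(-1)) 0.0002397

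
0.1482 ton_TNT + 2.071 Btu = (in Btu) 5.877e+05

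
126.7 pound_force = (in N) 563.6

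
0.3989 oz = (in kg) 0.01131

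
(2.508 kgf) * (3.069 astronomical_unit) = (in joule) 1.129e+13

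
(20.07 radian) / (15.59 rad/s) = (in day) 1.49e-05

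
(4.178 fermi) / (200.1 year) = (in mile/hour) 1.481e-24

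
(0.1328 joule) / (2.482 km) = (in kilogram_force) 5.456e-06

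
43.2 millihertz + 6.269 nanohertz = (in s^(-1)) 0.0432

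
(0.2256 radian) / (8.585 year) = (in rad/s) 8.333e-10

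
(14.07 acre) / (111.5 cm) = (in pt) 1.448e+08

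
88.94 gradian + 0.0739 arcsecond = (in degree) 80.05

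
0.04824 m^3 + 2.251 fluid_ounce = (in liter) 48.31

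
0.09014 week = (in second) 5.452e+04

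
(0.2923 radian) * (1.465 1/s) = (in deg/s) 24.54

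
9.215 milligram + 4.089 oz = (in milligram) 1.159e+05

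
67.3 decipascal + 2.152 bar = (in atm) 2.124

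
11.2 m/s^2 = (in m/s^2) 11.2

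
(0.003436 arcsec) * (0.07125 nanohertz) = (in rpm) 1.133e-17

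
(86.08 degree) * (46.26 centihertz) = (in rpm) 6.637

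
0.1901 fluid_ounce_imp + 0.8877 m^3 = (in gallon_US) 234.5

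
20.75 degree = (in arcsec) 7.47e+04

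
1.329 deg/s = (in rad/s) 0.0232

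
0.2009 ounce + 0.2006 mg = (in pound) 0.01256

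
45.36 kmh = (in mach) 0.037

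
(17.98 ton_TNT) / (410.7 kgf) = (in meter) 1.868e+07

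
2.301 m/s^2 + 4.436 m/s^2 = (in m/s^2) 6.737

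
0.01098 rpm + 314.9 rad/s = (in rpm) 3007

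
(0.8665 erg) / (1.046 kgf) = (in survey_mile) 5.249e-12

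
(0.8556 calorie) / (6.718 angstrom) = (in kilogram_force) 5.434e+08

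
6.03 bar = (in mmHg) 4523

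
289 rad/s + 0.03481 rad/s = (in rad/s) 289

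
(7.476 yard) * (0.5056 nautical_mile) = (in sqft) 6.89e+04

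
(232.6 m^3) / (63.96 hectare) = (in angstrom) 3.637e+06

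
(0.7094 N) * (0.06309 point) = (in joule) 1.579e-05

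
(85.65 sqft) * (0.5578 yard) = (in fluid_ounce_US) 1.372e+05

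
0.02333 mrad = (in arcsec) 4.812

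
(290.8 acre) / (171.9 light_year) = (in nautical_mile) 3.907e-16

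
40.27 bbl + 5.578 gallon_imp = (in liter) 6428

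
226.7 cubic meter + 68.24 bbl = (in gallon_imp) 5.225e+04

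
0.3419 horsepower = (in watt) 255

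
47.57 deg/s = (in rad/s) 0.8303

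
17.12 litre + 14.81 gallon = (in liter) 73.18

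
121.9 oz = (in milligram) 3.456e+06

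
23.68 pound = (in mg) 1.074e+07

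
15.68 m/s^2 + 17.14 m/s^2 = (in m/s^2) 32.82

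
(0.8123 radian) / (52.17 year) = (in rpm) 4.715e-09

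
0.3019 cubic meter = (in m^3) 0.3019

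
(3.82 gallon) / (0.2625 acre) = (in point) 0.03859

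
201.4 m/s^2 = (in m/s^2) 201.4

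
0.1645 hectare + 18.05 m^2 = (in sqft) 1.79e+04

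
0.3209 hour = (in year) 3.663e-05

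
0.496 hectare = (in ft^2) 5.339e+04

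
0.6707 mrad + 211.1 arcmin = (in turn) 0.00988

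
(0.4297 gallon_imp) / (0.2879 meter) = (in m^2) 0.006785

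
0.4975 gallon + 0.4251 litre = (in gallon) 0.6098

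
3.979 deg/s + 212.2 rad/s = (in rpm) 2027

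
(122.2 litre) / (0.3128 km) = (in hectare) 3.907e-08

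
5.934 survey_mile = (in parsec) 3.095e-13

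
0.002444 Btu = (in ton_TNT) 6.163e-10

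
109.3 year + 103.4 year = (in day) 7.764e+04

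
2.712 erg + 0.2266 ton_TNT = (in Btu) 8.986e+05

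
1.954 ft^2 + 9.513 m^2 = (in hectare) 0.0009695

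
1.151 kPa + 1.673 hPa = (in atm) 0.01301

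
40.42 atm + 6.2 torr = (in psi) 594.1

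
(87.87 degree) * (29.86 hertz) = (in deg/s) 2624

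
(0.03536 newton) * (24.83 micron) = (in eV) 5.48e+12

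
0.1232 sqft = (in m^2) 0.01145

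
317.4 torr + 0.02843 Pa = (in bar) 0.4232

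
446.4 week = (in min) 4.5e+06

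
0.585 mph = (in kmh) 0.9415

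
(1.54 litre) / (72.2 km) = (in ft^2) 2.296e-07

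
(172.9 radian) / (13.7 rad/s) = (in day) 0.0001461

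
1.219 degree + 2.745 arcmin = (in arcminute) 75.89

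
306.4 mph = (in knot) 266.3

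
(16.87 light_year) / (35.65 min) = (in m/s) 7.462e+13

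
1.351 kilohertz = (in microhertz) 1.351e+09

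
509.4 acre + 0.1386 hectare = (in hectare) 206.3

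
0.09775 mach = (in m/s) 33.28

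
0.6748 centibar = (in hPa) 6.748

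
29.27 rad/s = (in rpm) 279.5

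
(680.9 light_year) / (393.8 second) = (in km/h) 5.889e+16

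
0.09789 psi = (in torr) 5.062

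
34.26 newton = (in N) 34.26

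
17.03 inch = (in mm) 432.6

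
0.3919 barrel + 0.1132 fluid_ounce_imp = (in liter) 62.31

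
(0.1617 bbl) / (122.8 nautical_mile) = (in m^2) 1.13e-07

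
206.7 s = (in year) 6.554e-06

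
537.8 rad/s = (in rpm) 5136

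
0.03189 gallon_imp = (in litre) 0.145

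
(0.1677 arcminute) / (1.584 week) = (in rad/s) 5.092e-11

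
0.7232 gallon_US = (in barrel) 0.01722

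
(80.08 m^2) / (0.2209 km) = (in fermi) 3.625e+14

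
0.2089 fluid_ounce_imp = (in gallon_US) 0.001568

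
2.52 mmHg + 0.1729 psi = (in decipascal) 1.528e+04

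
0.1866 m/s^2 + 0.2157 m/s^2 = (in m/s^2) 0.4023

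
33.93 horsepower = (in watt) 2.53e+04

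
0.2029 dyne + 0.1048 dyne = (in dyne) 0.3077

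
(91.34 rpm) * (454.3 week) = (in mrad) 2.628e+12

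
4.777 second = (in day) 5.529e-05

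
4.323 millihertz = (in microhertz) 4323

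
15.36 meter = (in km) 0.01536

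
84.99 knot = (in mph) 97.8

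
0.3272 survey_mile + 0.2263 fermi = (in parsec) 1.707e-14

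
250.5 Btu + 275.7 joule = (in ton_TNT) 6.323e-05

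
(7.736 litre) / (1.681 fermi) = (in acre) 1.137e+09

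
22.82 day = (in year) 0.06252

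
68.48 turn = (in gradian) 2.739e+04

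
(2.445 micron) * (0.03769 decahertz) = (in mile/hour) 2.061e-06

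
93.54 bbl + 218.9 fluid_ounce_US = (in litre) 1.488e+04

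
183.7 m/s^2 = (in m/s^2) 183.7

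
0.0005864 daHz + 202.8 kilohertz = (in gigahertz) 0.0002028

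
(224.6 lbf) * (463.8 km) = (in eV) 2.892e+27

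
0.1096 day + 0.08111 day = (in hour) 4.577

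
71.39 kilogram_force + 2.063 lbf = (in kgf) 72.33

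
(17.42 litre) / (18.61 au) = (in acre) 1.546e-18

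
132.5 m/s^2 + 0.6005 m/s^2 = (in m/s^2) 133.1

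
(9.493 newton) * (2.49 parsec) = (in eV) 4.552e+36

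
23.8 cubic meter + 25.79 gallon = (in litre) 2.39e+04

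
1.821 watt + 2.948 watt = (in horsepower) 0.006395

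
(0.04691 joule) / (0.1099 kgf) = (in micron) 4.353e+04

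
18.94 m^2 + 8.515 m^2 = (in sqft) 295.5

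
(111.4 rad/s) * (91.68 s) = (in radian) 1.021e+04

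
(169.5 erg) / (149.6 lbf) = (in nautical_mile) 1.375e-11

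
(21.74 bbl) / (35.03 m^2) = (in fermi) 9.867e+13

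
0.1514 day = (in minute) 218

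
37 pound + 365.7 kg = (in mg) 3.825e+08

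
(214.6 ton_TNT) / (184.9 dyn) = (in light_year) 0.05133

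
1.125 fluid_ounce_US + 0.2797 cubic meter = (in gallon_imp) 61.53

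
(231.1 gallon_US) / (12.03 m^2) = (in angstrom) 7.272e+08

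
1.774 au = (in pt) 7.523e+14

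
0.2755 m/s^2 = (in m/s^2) 0.2755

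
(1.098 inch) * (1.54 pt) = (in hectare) 1.515e-09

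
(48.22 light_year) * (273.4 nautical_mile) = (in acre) 5.708e+19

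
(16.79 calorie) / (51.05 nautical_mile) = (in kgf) 7.577e-05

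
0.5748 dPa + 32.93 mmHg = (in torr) 32.93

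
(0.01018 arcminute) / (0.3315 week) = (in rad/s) 1.477e-11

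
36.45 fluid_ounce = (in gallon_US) 0.2848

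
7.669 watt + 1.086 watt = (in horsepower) 0.01174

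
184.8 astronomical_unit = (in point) 7.837e+16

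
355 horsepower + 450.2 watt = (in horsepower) 355.6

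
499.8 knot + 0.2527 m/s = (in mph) 575.7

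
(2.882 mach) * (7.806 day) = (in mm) 6.618e+11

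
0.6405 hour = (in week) 0.003812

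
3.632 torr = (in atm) 0.004779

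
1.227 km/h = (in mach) 0.001001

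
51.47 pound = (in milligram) 2.335e+07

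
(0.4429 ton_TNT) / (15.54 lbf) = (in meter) 2.681e+07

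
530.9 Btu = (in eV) 3.496e+24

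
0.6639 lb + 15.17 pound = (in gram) 7182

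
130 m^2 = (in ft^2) 1399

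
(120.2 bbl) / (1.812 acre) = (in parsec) 8.446e-20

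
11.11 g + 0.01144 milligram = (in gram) 11.11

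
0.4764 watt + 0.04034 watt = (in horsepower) 0.000693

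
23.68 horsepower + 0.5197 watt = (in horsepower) 23.68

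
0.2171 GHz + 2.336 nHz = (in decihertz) 2.171e+09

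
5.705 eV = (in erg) 9.14e-12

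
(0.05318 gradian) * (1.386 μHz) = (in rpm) 1.106e-08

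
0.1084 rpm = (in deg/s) 0.6504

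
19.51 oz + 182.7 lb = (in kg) 83.42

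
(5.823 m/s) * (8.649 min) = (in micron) 3.022e+09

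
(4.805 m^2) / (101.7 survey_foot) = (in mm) 155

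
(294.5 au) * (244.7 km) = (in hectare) 1.078e+15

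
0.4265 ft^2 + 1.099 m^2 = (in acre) 0.0002814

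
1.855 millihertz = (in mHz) 1.855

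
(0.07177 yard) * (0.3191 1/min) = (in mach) 1.025e-06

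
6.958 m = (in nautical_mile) 0.003757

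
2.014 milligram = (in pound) 4.44e-06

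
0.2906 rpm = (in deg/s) 1.744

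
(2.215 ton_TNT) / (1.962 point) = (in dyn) 1.339e+18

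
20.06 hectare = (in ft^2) 2.159e+06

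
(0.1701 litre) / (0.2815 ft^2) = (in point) 18.44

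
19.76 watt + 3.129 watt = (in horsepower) 0.03069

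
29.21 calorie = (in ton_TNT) 2.921e-08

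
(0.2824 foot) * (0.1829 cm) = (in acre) 3.89e-08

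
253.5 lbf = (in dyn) 1.128e+08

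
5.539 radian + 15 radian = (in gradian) 1308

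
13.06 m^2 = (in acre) 0.003227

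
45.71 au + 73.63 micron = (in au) 45.71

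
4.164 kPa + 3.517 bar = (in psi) 51.61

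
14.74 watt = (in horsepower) 0.01977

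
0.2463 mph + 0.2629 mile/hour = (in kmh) 0.8195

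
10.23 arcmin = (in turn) 0.0004736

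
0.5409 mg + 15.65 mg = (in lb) 3.569e-05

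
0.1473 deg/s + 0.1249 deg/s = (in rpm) 0.04537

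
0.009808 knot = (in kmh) 0.01816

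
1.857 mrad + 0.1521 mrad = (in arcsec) 414.4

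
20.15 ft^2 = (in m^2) 1.872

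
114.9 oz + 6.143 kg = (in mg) 9.4e+06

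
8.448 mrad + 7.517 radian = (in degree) 431.2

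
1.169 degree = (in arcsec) 4208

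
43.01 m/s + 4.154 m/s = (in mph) 105.5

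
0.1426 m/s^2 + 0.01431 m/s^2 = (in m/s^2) 0.1569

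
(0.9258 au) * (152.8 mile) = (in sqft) 3.666e+17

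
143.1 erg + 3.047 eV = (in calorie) 3.42e-06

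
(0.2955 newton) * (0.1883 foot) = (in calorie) 0.004054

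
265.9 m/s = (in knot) 516.9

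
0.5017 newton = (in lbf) 0.1128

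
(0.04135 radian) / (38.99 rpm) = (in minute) 0.0001688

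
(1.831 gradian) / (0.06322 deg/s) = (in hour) 0.007241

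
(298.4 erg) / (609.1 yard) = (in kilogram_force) 5.463e-09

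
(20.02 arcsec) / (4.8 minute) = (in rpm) 3.218e-06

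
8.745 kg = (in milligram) 8.745e+06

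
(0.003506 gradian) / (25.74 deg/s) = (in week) 2.027e-10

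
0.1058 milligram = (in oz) 3.732e-06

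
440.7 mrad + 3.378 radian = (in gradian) 243.1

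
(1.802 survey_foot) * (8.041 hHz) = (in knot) 858.5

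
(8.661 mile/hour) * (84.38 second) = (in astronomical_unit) 2.184e-09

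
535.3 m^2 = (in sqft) 5762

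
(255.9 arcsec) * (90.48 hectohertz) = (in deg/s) 643.2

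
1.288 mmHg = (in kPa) 0.1717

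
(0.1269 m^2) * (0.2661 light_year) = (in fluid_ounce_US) 1.08e+19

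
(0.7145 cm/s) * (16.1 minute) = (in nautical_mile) 0.003727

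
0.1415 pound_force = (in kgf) 0.06418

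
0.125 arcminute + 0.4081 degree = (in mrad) 7.159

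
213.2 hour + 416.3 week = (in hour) 7.015e+04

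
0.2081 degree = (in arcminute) 12.49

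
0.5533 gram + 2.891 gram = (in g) 3.444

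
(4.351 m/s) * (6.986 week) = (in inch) 7.238e+08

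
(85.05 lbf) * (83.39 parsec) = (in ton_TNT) 2.327e+11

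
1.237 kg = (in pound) 2.727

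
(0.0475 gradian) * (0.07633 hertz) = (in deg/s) 0.003263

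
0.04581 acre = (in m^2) 185.4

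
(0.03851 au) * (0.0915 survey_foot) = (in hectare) 1.607e+04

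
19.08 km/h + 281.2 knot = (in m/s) 150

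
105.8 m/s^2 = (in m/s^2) 105.8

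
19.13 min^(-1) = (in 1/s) 0.3188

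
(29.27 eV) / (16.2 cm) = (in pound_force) 6.508e-18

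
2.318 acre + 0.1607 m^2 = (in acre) 2.318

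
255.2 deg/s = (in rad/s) 4.454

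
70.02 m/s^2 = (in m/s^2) 70.02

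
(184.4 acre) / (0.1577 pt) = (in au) 0.08966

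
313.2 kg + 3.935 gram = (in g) 3.132e+05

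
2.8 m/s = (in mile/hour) 6.263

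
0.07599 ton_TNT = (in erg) 3.179e+15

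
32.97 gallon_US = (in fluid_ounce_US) 4220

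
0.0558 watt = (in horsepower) 7.483e-05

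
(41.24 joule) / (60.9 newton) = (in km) 0.0006772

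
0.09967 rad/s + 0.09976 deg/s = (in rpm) 0.9684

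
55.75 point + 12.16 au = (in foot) 5.968e+12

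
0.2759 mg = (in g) 0.0002759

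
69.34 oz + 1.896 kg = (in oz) 136.2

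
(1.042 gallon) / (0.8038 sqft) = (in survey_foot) 0.1733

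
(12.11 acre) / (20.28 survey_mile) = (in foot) 4.926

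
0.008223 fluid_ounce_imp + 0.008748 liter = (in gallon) 0.002373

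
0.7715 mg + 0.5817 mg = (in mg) 1.353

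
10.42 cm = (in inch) 4.102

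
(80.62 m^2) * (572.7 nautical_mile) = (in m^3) 8.551e+07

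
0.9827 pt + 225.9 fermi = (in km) 3.467e-07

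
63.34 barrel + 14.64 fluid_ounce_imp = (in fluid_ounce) 3.405e+05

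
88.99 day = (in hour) 2136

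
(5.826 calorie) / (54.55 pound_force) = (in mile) 6.242e-05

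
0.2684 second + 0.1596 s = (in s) 0.428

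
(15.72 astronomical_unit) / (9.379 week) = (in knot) 8.059e+05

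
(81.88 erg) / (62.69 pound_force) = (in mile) 1.825e-11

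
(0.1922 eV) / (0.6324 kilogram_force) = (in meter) 4.965e-21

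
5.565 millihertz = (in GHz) 5.565e-12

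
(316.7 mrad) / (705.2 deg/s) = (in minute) 0.0004289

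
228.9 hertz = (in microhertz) 2.289e+08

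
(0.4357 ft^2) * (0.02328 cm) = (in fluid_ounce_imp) 0.3317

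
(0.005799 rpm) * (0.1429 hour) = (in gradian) 19.89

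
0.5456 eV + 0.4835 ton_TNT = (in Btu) 1.917e+06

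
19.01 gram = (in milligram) 1.901e+04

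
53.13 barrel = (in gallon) 2231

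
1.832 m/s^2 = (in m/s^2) 1.832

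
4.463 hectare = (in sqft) 4.804e+05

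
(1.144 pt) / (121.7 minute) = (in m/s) 5.527e-08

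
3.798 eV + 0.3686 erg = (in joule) 3.686e-08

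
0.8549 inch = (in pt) 61.55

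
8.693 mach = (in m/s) 2960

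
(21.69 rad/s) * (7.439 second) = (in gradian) 1.027e+04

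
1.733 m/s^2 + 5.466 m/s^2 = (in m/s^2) 7.199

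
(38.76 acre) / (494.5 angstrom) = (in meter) 3.172e+12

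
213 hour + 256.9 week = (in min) 2.602e+06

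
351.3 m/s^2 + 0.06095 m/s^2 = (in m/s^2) 351.4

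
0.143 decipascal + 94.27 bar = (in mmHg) 7.071e+04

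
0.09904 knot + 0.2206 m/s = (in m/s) 0.2716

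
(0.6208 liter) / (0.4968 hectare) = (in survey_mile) 7.765e-11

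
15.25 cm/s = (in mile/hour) 0.3411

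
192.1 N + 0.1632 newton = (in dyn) 1.923e+07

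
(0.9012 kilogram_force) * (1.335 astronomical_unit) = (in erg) 1.765e+19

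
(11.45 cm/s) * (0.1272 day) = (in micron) 1.258e+09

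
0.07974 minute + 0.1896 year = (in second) 5.979e+06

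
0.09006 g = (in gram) 0.09006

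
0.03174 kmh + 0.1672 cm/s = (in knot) 0.02039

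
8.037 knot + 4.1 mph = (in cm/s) 596.7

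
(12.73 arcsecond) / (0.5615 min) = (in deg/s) 0.000105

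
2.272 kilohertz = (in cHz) 2.272e+05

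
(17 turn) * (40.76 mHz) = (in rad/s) 4.354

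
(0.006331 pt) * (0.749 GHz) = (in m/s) 1673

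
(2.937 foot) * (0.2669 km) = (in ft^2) 2572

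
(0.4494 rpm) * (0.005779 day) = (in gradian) 1496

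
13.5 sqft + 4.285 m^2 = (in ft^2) 59.62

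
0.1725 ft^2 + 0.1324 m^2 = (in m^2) 0.1484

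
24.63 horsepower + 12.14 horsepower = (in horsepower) 36.77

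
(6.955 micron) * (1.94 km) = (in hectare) 1.349e-06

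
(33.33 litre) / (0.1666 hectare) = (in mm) 0.02001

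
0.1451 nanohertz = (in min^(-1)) 8.706e-09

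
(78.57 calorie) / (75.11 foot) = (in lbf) 3.228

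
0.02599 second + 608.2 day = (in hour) 1.46e+04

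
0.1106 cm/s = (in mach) 3.248e-06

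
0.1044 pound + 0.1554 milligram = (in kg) 0.04736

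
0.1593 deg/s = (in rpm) 0.02655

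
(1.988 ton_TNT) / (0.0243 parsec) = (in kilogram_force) 1.131e-06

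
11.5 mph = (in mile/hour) 11.5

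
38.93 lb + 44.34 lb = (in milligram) 3.777e+07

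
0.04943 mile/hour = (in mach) 6.49e-05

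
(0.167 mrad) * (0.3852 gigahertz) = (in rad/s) 6.433e+04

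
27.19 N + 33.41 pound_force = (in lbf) 39.52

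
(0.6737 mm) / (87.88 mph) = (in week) 2.835e-11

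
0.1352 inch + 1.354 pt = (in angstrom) 3.912e+07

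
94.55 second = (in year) 2.998e-06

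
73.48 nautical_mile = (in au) 9.097e-07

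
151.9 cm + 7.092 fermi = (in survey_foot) 4.984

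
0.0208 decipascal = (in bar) 2.08e-08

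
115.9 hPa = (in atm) 0.1144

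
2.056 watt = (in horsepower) 0.002757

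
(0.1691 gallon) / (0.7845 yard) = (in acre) 2.205e-07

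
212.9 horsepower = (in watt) 1.588e+05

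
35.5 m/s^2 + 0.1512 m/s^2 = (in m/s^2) 35.65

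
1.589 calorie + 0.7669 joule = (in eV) 4.628e+19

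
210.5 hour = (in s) 7.578e+05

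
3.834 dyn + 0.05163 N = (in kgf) 0.005269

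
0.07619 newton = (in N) 0.07619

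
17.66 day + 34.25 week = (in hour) 6178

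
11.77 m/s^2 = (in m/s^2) 11.77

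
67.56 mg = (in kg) 6.756e-05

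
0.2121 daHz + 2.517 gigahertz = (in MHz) 2517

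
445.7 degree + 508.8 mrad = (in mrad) 8288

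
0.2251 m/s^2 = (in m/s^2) 0.2251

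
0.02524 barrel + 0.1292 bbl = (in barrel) 0.1544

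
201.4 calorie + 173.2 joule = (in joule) 1016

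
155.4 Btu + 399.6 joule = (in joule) 1.644e+05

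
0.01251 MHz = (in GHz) 1.251e-05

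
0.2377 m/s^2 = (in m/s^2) 0.2377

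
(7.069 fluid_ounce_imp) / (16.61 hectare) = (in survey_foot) 3.967e-09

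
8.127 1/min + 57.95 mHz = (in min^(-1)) 11.6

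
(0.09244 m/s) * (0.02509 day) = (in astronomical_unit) 1.34e-09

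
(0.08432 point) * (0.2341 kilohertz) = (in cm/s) 0.6964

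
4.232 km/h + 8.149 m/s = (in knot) 18.13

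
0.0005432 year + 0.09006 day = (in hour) 6.92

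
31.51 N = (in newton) 31.51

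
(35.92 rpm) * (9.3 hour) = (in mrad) 1.259e+08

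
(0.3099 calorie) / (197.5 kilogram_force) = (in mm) 0.6695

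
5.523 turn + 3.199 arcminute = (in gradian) 2209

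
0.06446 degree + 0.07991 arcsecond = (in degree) 0.06448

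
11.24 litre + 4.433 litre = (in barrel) 0.09858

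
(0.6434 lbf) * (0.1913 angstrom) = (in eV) 3.417e+08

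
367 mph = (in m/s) 164.1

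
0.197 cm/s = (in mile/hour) 0.004407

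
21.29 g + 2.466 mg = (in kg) 0.02129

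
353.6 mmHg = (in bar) 0.4714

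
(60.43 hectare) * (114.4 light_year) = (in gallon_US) 1.728e+26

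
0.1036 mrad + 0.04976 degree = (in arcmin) 3.342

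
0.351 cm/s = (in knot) 0.006823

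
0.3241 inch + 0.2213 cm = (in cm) 1.045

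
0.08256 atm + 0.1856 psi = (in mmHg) 72.34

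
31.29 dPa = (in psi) 0.0004538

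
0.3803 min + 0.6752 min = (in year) 2.008e-06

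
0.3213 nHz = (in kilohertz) 3.213e-13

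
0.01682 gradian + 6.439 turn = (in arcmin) 1.391e+05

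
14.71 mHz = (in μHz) 1.471e+04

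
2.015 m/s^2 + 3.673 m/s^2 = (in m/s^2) 5.688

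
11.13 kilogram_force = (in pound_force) 24.54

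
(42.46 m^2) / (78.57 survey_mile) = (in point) 0.9519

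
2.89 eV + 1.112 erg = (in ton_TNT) 2.658e-17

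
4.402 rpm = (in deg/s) 26.41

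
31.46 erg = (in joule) 3.146e-06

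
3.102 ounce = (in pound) 0.1939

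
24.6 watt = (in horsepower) 0.03299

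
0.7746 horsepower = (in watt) 577.6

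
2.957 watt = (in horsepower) 0.003965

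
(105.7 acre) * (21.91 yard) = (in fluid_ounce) 2.898e+11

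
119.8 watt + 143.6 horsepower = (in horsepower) 143.8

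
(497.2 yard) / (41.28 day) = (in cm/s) 0.01275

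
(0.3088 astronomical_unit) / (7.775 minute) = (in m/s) 9.903e+07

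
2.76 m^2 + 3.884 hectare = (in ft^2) 4.181e+05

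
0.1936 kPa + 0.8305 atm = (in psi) 12.23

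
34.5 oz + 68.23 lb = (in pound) 70.39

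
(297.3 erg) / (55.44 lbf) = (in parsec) 3.907e-24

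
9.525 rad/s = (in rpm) 90.96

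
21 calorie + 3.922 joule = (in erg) 9.179e+08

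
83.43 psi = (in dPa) 5.752e+06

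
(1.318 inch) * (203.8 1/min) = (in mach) 0.000334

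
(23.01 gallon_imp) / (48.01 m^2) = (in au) 1.456e-14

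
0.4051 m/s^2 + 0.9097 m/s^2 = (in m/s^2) 1.315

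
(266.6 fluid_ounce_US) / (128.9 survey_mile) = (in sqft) 4.091e-07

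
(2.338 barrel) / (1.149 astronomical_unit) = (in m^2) 2.163e-12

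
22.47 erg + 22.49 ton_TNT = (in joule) 9.41e+10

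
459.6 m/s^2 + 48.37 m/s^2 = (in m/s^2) 508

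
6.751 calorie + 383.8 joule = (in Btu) 0.3905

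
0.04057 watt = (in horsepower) 5.441e-05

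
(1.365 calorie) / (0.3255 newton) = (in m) 17.55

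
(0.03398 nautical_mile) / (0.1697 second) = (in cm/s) 3.708e+04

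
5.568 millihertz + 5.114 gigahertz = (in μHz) 5.114e+15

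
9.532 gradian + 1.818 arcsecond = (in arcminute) 514.8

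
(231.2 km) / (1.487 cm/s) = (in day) 180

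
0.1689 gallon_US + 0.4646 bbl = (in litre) 74.5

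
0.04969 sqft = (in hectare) 4.616e-07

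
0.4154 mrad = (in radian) 0.0004154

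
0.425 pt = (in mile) 9.316e-08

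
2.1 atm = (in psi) 30.86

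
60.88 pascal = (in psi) 0.00883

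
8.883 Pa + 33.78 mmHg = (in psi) 0.6545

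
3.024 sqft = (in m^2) 0.2809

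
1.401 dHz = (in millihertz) 140.1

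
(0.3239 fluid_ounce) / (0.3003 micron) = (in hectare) 0.00319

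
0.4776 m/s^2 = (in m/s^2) 0.4776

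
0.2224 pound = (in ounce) 3.558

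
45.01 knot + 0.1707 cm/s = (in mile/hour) 51.8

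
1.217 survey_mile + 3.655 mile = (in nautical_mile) 4.234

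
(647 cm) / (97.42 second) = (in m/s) 0.06641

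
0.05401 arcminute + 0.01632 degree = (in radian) 0.0003005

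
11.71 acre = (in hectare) 4.739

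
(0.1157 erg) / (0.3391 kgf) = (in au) 2.326e-20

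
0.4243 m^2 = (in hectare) 4.243e-05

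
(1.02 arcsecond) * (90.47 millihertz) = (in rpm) 4.272e-06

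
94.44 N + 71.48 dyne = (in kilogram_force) 9.63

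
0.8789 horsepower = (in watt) 655.4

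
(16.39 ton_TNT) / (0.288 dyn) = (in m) 2.381e+16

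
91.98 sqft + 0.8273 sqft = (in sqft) 92.81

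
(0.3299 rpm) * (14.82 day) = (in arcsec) 9.124e+09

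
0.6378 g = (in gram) 0.6378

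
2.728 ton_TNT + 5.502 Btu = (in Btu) 1.082e+07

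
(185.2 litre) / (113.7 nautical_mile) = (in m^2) 8.795e-07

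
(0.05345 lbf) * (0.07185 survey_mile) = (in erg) 2.749e+08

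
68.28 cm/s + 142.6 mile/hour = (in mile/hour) 144.1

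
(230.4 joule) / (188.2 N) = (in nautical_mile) 0.000661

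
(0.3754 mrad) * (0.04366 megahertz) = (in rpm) 156.5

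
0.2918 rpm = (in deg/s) 1.751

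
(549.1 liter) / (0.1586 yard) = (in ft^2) 40.76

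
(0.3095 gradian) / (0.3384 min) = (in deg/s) 0.01372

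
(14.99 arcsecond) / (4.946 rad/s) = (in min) 2.449e-07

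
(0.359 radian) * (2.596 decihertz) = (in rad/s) 0.0932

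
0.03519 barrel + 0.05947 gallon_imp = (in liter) 5.865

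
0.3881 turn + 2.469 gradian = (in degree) 141.9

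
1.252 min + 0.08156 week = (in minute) 823.4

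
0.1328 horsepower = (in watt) 99.03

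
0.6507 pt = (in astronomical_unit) 1.534e-15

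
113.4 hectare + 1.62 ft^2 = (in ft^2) 1.221e+07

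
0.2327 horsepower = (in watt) 173.5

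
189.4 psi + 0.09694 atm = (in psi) 190.8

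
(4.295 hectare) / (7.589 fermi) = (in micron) 5.66e+24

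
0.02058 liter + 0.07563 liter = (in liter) 0.09621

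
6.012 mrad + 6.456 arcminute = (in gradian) 0.5023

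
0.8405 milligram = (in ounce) 2.965e-05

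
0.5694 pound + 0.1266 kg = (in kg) 0.3849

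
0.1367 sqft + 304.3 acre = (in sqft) 1.326e+07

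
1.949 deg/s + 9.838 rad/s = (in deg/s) 565.6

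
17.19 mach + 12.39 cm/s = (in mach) 17.19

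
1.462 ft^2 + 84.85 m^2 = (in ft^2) 914.8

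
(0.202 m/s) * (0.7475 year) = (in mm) 4.762e+09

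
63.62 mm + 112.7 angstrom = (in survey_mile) 3.953e-05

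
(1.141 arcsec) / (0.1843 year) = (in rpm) 9.089e-12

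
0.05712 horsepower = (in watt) 42.59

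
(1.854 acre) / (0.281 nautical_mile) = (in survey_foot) 47.3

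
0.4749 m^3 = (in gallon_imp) 104.5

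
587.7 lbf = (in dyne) 2.614e+08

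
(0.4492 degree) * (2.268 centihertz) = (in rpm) 0.001698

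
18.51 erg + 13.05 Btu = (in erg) 1.377e+11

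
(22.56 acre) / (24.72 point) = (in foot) 3.435e+07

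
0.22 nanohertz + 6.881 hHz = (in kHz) 0.6881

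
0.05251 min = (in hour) 0.0008752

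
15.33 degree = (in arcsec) 5.519e+04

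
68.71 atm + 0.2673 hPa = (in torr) 5.222e+04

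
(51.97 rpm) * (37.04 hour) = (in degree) 4.158e+07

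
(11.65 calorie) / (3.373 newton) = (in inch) 568.9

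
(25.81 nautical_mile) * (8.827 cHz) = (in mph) 9438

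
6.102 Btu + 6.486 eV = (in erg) 6.438e+10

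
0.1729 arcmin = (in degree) 0.002882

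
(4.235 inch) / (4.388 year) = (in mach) 2.283e-12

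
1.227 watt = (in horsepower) 0.001645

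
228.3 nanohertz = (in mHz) 0.0002283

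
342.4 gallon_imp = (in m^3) 1.557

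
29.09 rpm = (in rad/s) 3.046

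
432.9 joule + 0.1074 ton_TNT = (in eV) 2.805e+27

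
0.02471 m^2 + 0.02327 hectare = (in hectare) 0.02327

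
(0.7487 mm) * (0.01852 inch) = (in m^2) 3.522e-07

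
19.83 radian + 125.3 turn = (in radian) 807.1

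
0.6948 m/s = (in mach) 0.002041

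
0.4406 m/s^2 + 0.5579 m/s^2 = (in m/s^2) 0.9985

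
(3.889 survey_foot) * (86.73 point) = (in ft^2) 0.3904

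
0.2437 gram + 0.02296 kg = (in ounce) 0.8185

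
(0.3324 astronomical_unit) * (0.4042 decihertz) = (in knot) 3.907e+09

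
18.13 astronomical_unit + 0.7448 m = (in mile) 1.685e+09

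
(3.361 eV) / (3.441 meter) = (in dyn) 1.565e-14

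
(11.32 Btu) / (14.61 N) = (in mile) 0.508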